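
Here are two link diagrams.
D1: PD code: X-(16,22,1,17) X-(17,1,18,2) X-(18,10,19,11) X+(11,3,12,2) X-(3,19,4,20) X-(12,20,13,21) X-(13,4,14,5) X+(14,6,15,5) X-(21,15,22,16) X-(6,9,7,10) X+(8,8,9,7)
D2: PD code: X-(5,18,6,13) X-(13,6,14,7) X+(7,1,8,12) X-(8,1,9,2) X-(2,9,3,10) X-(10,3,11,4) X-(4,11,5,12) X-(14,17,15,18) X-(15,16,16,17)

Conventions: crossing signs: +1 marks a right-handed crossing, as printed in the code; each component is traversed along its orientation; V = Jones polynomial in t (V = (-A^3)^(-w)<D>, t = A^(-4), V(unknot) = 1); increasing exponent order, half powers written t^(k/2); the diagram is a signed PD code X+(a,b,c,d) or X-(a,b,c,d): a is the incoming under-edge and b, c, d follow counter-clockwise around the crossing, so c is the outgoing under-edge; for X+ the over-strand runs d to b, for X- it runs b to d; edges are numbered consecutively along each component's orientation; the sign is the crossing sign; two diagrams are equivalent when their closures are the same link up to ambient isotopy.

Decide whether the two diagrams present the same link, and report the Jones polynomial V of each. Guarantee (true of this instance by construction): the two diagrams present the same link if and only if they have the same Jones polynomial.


equivalent: no
V(D1) = -t^(-15/2) + t^(-13/2) - 2t^(-11/2) + 2t^(-9/2) - 2t^(-7/2) + t^(-5/2) - t^(-3/2)  (w -5, c 11, <D> = A^-9 - A^-5 + 2A^-1 - 2A^3 + 2A^7 - A^11 + A^15)
V(D2) = t^(-13/2) - t^(-11/2) + t^(-9/2) - 2t^(-7/2) - t^(-3/2)  (w -7, c 9, <D> = A^-15 + 2A^-7 - A^-3 + A - A^5)
why: V(t) takes 2 values over 2 diagrams, fixing the grouping


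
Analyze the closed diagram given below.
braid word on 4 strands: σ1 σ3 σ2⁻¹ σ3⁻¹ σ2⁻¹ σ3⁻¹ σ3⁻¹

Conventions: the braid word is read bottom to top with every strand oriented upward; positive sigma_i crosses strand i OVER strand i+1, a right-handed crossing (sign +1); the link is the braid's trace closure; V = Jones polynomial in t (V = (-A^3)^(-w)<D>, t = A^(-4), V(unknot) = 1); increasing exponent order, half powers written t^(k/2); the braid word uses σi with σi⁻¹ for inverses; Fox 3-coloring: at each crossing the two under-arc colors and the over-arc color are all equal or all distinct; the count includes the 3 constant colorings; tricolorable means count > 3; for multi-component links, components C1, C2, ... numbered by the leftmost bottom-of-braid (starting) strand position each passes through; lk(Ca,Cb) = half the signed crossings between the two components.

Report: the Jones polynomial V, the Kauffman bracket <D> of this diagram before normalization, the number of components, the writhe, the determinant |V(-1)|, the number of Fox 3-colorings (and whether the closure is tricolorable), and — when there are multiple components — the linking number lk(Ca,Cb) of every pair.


Jones polynomial: V(t) = -t^-4 + t^-3 + t^-1
<D> = -A^-5 - A^3 + A^7; writhe -3
components 1, writhe -3 (7 crossings)
3-colorings: 9 of 3^7, det 3 — tricolorable
note: the span of V is 3, forcing >= 3 crossings in any diagram


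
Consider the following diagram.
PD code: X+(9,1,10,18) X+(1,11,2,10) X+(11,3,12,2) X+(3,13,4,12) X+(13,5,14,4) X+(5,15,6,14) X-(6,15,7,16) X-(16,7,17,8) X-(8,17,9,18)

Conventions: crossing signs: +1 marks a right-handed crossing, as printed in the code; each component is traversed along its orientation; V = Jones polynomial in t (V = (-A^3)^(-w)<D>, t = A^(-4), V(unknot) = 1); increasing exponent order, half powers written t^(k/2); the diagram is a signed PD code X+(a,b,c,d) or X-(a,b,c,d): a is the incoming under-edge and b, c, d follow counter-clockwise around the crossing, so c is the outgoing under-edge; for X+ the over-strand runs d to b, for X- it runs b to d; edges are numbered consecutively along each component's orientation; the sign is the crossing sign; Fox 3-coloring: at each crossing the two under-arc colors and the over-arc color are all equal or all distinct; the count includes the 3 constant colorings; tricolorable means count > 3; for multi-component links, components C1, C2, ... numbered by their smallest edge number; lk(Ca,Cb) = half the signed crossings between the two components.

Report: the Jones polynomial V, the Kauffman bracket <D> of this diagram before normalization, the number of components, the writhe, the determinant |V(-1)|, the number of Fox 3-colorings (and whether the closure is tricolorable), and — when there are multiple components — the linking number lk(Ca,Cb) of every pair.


Jones polynomial: V(t) = t + t^3 - t^4
<D> = A^-7 - A^-3 - A^5; writhe +3
components 1, writhe +3 (9 crossings)
3-colorings: 9 of 3^9, det 3 — tricolorable
note: det 3 = |V(-1)|; divisible by 3, so tricolorable


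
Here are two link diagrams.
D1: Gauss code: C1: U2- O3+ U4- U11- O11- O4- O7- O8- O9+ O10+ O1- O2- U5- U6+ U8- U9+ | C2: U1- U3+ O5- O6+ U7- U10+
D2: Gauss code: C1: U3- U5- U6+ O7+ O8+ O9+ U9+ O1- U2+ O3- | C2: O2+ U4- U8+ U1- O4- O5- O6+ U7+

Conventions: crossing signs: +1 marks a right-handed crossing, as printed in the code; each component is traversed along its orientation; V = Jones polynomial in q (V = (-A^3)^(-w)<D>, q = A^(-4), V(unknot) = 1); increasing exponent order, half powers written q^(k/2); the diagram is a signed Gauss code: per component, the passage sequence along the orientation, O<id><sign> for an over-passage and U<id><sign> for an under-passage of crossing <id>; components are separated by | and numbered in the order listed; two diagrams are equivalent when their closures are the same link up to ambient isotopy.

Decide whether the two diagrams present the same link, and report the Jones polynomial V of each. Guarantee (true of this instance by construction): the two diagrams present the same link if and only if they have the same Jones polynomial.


same link: no
V(D1) = -q^(-1/2) - q^(1/2)  [11 crossings, <D> = A^-11 + A^-7, w = -3]
V(D2) = -q^(1/2) - q^(5/2)  (w +1, c 9, <D> = A^-7 + A)
note: comparing 2 Jones polynomials yields 2 groups


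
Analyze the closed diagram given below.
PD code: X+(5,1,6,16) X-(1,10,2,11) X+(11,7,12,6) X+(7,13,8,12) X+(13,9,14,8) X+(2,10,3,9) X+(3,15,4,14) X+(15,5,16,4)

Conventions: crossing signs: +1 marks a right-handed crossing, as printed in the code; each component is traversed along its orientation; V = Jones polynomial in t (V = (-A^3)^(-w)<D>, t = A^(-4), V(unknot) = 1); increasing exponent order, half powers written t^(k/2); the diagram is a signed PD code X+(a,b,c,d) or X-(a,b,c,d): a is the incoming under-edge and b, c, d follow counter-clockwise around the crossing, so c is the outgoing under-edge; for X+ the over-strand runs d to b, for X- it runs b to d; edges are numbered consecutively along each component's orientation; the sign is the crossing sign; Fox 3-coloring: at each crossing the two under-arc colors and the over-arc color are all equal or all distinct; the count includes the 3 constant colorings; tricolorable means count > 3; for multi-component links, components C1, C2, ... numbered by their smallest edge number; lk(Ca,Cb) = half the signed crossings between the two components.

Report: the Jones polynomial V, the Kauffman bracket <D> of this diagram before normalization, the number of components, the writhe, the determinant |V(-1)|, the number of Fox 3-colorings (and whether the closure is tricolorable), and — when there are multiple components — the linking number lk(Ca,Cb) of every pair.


Jones polynomial: V(t) = t^2 + 2t^4 - 2t^5 + t^6 - 2t^7 + t^8
<D> = A^-14 - 2A^-10 + A^-6 - 2A^-2 + 2A^2 + A^10; writhe +6
components 1, writhe +6 (8 crossings)
3-colorings: 27 of 3^8, det 9 — tricolorable
note: V spans 6 powers of t: at least 6 crossings in any diagram


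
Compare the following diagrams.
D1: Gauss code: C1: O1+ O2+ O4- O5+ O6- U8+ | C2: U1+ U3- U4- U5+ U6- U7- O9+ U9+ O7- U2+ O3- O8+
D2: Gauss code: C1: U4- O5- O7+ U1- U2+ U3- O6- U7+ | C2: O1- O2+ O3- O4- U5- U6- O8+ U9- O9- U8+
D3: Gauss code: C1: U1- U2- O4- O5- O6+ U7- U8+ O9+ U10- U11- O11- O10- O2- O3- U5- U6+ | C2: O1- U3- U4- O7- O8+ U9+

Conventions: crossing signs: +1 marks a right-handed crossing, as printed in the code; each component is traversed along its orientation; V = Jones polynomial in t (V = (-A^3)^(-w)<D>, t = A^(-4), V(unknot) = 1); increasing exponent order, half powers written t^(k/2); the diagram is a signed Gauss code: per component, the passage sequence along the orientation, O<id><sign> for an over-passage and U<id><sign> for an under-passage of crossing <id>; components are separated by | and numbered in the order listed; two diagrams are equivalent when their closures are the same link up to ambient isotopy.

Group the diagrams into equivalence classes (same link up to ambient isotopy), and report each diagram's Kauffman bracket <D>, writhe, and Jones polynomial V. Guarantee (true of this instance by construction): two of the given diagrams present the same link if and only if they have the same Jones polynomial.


equivalence classes: {D1} | {D2} | {D3}
D1 (bracket A^-7 + A; 9 crossings at w = +1): V = -t^(1/2) - t^(5/2)
D2 (bracket A^-7 - A^-3 + A + A^9; 9 crossings at w = -3): V = -t^(-9/2) - t^(-5/2) + t^(-3/2) - t^(-1/2)
V(D3) = -t^(-5/2) - t^(-1/2)  (w -5, c 11, <D> = A^-13 + A^-5)
observation: 3 values of V(t) split the 3 diagrams


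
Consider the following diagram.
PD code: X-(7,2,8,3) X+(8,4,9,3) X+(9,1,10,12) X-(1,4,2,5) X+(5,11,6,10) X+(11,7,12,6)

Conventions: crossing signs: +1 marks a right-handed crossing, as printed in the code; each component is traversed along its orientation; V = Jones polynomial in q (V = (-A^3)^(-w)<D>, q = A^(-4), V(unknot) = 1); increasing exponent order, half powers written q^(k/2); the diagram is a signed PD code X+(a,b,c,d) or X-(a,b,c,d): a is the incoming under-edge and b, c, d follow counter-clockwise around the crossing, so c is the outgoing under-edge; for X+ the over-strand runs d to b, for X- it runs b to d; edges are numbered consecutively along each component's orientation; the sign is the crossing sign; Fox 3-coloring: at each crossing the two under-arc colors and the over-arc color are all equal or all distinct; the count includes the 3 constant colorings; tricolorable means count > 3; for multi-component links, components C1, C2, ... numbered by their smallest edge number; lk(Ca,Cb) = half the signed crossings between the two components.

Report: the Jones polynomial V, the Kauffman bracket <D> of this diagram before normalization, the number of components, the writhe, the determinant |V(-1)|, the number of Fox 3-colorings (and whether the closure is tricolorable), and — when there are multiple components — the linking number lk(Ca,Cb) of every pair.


V(q) = q + q^3 - q^4
bracket: -A^-10 + A^-6 + A^2, w = +2
1 component, writhe +2, over 6 crossings
det 3, colorings 9 of 3^6 — tricolorable
observation: V spans 3 powers of q: at least 3 crossings in any diagram


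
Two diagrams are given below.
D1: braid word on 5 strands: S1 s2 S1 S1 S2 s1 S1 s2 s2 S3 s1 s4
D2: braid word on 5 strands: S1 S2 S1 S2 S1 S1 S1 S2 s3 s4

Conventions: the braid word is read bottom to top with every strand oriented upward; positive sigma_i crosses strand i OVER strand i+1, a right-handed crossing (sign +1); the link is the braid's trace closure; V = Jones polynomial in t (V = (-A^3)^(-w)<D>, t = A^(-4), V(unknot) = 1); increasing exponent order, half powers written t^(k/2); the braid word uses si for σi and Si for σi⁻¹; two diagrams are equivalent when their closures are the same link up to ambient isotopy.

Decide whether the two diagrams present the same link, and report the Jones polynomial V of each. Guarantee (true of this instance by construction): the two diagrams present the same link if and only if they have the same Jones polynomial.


equivalent: no
D1 (bracket A^-8 + 2 + A^8; 12 crossings at w = 0): V = t^-2 + 2 + t^2
V(D2) = t^-9 + t^-7 + t^-5 + t^-3  [10 crossings, <D> = A^-6 + A^2 + A^10 + A^18, w = -6]
observation: comparing 2 Jones polynomials yields 2 groups


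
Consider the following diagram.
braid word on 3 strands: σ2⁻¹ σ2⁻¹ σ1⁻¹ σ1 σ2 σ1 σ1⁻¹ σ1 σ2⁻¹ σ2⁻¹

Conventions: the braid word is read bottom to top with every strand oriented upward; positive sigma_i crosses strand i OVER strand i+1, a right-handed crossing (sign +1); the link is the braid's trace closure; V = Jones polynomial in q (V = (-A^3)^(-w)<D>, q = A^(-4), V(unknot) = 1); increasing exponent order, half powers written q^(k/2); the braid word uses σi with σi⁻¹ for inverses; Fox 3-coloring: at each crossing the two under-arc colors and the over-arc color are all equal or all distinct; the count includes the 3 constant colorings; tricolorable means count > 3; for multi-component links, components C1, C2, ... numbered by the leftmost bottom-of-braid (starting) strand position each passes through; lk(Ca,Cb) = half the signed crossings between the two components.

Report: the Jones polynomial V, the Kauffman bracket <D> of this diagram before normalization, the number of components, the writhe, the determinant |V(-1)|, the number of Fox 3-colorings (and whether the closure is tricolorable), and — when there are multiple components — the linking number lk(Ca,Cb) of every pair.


V(q) = -q^-4 + q^-3 + q^-1
bracket: A^-2 + A^6 - A^10, w = -2
1 component, writhe -2, over 10 crossings
det 3, colorings 9 of 3^10 — tricolorable
observation: w = -2 shifts under R1 moves; the (-A^3)^(2) factor cancels that in V


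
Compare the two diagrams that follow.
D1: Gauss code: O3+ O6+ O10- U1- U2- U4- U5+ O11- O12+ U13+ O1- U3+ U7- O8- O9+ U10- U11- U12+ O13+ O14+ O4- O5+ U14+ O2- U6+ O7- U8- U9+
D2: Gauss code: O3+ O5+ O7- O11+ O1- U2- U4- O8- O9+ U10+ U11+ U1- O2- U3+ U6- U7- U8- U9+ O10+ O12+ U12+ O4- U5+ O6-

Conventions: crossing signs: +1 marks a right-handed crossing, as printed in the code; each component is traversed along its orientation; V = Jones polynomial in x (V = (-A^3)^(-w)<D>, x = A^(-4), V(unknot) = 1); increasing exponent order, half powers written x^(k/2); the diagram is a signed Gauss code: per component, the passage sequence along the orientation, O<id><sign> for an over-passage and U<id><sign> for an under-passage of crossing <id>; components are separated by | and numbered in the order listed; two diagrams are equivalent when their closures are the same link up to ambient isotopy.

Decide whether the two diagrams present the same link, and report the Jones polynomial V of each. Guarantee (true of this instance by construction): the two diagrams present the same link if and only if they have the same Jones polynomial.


same link: yes
V(D1) = 1  [14 crossings, <D> = 1, w = 0]
V(D2) = 1  (w 0, c 12, <D> = 1)
note: Reidemeister moves carry D1 (14 crossings) to D2 (12)


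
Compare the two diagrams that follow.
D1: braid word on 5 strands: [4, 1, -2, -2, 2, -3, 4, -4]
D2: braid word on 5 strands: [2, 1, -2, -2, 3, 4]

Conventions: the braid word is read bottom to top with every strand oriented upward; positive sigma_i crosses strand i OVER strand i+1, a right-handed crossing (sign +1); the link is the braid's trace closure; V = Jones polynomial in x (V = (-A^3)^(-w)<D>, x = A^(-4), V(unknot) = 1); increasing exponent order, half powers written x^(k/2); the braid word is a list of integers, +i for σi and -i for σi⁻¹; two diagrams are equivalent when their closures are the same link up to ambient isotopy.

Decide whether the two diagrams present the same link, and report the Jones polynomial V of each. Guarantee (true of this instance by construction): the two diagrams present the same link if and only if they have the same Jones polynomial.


equivalent: yes
V(D1) = 1  (w 0, c 8, <D> = 1)
V(D2) = 1  (w +2, c 6, <D> = A^6)
why: one V(x) for all 2 diagrams — one class (guaranteed)


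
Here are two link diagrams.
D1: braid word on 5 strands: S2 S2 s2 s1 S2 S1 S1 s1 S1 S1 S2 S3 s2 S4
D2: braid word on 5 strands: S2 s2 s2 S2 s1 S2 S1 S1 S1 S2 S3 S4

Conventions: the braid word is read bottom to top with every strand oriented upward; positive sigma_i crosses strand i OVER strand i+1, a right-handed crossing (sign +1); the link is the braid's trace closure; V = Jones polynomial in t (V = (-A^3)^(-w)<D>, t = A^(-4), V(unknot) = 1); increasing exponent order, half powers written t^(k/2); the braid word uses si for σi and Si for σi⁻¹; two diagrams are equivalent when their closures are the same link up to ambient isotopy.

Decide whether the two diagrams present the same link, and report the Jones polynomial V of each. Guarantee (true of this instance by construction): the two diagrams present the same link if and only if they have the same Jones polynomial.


equivalent: yes
V(D1) = -t^-6 + t^-5 - t^-4 + 2t^-3 - t^-2 + t^-1  (w -6, c 14, <D> = A^-14 - A^-10 + 2A^-6 - A^-2 + A^2 - A^6)
V(D2) = -t^-6 + t^-5 - t^-4 + 2t^-3 - t^-2 + t^-1  [12 crossings, <D> = A^-14 - A^-10 + 2A^-6 - A^-2 + A^2 - A^6, w = -6]
key observation: all 2 diagrams share one V(t), hence one class


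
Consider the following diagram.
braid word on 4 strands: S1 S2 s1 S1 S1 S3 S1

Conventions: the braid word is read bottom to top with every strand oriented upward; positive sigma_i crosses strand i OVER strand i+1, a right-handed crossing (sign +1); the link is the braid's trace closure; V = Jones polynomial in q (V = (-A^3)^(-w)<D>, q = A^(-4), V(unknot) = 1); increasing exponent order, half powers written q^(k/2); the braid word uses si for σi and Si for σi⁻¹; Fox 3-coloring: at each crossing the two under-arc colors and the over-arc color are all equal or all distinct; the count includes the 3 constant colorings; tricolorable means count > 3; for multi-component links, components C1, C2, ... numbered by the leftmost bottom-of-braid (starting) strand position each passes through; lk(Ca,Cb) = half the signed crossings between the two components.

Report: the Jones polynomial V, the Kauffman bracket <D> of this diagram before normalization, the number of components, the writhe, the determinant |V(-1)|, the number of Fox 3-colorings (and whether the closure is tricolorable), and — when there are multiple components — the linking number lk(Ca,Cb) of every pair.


Jones polynomial: V(q) = -q^-4 + q^-3 + q^-1
<D> = -A^-11 - A^-3 + A; writhe -5
components 1, writhe -5 (7 crossings)
3-colorings: 9 of 3^7, det 3 — tricolorable
note: the word shrinks to σ1⁻¹ σ2⁻¹ σ1⁻¹ σ3⁻¹ σ1⁻¹ after cancelling


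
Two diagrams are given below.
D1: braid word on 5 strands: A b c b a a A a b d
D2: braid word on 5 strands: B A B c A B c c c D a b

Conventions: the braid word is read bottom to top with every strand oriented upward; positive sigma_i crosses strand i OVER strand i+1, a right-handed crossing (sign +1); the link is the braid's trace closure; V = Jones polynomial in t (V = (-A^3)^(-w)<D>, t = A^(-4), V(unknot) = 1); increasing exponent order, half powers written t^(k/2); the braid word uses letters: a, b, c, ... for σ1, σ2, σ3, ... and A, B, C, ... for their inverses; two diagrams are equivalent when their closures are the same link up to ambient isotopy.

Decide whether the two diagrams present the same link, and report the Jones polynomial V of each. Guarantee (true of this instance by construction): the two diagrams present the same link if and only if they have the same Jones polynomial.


same link: no
V(D1) = t - t^2 + 2t^3 - t^4 + t^5 - t^6  [10 crossings, <D> = -A^-6 + A^-2 - A^2 + 2A^6 - A^10 + A^14, w = +6]
V(D2) = t^-1 - 1 + 2t - 2t^2 + 2t^3 - 2t^4 + t^5  (w 0, c 12, <D> = A^-20 - 2A^-16 + 2A^-12 - 2A^-8 + 2A^-4 - 1 + A^4)
note: comparing 2 Jones polynomials yields 2 groups


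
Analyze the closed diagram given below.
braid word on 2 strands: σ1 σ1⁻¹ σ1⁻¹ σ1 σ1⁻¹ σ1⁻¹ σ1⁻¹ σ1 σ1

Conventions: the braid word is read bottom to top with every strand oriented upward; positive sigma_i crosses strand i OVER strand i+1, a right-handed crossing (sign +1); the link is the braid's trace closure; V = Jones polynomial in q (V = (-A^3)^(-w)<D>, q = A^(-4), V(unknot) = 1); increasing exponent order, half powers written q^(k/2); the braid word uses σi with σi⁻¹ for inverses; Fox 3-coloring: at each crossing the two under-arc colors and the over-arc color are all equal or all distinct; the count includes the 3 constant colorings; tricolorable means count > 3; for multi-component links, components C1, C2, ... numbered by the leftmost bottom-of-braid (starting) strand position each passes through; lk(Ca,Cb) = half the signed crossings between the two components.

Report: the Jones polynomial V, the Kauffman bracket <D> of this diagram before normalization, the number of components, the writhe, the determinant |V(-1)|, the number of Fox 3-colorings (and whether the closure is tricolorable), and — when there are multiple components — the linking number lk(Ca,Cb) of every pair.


V(q) = 1
bracket: -A^-3, w = -1
1 component, writhe -1, over 9 crossings
det 1, colorings 3 of 3^9 — not tricolorable
observation: |V(-1)| = 1: so not tricolorable, since 3 does not divide 1


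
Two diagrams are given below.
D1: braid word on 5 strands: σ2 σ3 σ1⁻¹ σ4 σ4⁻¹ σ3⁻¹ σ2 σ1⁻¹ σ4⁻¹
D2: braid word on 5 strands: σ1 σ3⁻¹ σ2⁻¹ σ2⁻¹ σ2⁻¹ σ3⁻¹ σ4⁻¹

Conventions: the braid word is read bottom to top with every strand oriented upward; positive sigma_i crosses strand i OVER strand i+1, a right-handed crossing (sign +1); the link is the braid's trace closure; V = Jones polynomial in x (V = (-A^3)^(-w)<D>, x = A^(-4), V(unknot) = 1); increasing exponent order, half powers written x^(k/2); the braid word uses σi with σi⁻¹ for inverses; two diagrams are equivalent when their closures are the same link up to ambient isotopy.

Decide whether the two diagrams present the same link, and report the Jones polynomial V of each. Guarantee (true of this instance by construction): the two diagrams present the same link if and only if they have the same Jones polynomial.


equivalent: no
D1 (bracket A^-13 + A^7; 9 crossings at w = -1): V = -x^(-5/2) - x^(5/2)
D2 (bracket A^-9 + 2A^-1 - A^3 + A^7 - A^11; 7 crossings at w = -5): V = x^(-13/2) - x^(-11/2) + x^(-9/2) - 2x^(-7/2) - x^(-3/2)
key observation: 2 values of V(x) split the 2 diagrams


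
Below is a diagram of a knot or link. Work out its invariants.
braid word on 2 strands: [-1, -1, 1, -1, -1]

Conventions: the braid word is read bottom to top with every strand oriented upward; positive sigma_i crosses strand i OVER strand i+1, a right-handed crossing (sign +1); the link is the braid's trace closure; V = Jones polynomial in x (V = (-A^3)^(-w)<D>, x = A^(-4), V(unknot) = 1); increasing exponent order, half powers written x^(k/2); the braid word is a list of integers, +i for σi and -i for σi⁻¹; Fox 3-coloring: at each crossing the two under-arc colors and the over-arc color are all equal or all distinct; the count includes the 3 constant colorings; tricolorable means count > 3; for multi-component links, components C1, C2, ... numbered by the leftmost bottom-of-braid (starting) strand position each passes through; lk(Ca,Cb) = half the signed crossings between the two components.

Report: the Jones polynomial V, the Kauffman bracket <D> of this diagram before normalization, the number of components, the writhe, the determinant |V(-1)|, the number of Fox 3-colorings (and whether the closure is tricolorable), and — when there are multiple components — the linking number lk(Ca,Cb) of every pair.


Jones polynomial: V(x) = -x^-4 + x^-3 + x^-1
<D> = -A^-5 - A^3 + A^7; writhe -3
components 1, writhe -3 (5 crossings)
3-colorings: 9 of 3^5, det 3 — tricolorable
note: w = -3 (over 5 crossings) is diagram-only; (-A^3)^(3) removes it from V


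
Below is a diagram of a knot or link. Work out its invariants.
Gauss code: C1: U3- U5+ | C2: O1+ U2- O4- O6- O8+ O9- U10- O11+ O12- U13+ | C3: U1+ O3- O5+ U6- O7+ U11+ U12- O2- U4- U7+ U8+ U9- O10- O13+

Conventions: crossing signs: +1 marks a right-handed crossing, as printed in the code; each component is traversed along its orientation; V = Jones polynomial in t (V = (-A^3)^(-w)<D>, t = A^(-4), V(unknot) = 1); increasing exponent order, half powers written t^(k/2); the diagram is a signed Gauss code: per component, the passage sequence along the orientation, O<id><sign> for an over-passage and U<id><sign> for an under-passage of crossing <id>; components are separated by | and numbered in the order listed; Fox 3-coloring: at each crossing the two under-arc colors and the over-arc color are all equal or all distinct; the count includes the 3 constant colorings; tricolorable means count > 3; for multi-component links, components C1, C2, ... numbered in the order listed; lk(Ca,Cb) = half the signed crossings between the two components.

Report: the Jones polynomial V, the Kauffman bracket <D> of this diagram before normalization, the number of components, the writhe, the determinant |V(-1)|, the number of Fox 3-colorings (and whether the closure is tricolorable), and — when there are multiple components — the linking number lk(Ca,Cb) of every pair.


V(t) = t^-3 + t^-2 + t^-1 + 1
bracket: -A^-3 - A - A^5 - A^9, w = -1
3 components, writhe -1, over 13 crossings
lk(C1,C2) = 0
linking number lk(C1,C3) = 0
lk(C2,C3): -1
det 0, colorings 9 of 3^13 — tricolorable
observation: summing lk over 3 pairs gives -1


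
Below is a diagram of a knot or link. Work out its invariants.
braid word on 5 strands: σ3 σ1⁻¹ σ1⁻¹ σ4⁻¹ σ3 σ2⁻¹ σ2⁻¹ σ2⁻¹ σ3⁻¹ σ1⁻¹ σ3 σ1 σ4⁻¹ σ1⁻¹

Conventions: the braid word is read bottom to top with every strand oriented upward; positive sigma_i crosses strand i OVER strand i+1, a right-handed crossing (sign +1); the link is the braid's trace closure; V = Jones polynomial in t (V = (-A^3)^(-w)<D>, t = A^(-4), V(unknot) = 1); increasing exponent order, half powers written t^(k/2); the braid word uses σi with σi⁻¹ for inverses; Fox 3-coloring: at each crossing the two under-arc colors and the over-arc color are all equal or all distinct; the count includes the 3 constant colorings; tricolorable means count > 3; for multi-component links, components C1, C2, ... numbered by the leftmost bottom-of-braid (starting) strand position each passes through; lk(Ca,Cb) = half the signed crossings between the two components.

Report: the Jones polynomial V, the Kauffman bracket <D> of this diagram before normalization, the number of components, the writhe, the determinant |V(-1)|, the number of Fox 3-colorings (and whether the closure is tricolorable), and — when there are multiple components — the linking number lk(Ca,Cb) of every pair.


V = t^-10 - 3t^-9 + 4t^-8 - 6t^-7 + 8t^-6 - 7t^-5 + 6t^-4 - 5t^-3 + 3t^-2 - t^-1 + 1
<D> = A^-18 - A^-14 + 3A^-10 - 5A^-6 + 6A^-2 - 7A^2 + 8A^6 - 6A^10 + 4A^14 - 3A^18 + A^22 (w = -6)
1 component over 14 crossings, w = -6
27 Fox colorings among 3^14, |V(-1)| = 45: tricolorable
why: |V(-1)| = 45: so tricolorable, since 3 divides 45


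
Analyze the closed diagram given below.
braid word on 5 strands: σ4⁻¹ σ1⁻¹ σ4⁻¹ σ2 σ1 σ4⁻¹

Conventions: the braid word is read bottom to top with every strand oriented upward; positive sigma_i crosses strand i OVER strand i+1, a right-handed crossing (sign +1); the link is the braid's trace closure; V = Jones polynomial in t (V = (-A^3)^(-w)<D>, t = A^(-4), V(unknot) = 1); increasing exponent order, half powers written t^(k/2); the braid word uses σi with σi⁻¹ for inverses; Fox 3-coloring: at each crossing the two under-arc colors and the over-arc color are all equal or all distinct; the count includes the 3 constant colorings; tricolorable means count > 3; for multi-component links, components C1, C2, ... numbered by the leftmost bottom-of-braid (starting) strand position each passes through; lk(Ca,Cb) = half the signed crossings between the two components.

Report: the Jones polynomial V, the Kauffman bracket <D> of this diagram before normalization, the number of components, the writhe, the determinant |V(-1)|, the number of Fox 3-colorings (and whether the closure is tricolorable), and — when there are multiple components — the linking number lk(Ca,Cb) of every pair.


V = -t^-5 - t^-4 + t^-3 + 2t^-2 + 2t^-1 + 1
<D> = A^-6 + 2A^-2 + 2A^2 + A^6 - A^10 - A^14 (w = -2)
3 components over 6 crossings, w = -2
lk(C1,C2): 0
lk(C1,C3) = 0
linking number lk(C2,C3) = 0
81 Fox colorings among 3^7, |V(-1)| = 0: tricolorable
why: det 0 = |V(-1)|; divisible by 3, so tricolorable


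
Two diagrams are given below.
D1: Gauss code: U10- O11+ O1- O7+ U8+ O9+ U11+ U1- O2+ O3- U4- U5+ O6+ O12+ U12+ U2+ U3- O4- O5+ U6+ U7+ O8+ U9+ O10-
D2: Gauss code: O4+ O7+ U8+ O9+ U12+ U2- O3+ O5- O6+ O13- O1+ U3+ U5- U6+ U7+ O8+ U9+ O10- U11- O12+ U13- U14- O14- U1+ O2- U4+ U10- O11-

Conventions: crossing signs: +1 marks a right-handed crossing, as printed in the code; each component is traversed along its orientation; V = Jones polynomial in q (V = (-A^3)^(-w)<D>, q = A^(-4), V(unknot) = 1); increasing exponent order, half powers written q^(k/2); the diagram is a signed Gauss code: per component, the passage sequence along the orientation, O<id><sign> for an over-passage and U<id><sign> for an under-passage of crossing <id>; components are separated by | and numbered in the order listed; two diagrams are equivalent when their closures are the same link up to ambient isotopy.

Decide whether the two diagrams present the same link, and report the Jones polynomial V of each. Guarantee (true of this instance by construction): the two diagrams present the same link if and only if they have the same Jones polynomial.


equivalent: yes
V(D1) = q + q^3 - q^4  (w +4, c 12, <D> = -A^-4 + 1 + A^8)
V(D2) = q + q^3 - q^4  [14 crossings, <D> = -A^-10 + A^-6 + A^2, w = +2]
key observation: from 12 to 14 crossings by R-moves: one link, two diagrams


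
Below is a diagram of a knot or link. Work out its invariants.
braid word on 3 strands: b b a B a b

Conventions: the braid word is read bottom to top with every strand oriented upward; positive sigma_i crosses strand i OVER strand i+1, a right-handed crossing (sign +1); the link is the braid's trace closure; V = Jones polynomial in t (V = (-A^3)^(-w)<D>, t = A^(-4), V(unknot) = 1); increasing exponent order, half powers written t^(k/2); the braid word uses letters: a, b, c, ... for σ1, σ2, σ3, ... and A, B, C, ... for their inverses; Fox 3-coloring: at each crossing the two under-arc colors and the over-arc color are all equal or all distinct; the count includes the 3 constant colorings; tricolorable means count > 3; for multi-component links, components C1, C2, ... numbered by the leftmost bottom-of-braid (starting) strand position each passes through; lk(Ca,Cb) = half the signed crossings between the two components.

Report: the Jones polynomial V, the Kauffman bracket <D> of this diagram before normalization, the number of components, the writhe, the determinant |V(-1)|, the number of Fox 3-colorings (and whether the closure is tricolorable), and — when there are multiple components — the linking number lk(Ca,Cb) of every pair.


Jones polynomial: V(t) = t - t^2 + 2t^3 - t^4 + t^5 - t^6
<D> = -A^-12 + A^-8 - A^-4 + 2 - A^4 + A^8; writhe +4
components 1, writhe +4 (6 crossings)
3-colorings: 3 of 3^6, det 7 — not tricolorable
note: |V(-1)| = 7: so not tricolorable, since 3 does not divide 7


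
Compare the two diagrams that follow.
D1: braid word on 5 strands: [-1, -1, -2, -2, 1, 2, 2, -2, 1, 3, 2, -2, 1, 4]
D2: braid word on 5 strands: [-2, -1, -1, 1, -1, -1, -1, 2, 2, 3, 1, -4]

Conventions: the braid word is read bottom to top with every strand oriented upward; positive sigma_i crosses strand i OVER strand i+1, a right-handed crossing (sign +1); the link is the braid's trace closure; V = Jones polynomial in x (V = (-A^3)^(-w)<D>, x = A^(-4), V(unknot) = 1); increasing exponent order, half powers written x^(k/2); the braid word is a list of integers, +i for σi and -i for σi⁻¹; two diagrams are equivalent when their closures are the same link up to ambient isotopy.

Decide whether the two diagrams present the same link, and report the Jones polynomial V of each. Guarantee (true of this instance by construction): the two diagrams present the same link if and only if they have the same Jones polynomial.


equivalent: no
D1 (bracket A^6; 14 crossings at w = +2): V = 1
V(D2) = x^-5 - 2x^-4 + 2x^-3 - 2x^-2 + 2x^-1 - 1 + x  (w -2, c 12, <D> = A^-10 - A^-6 + 2A^-2 - 2A^2 + 2A^6 - 2A^10 + A^14)
key observation: comparing 2 Jones polynomials yields 2 groups


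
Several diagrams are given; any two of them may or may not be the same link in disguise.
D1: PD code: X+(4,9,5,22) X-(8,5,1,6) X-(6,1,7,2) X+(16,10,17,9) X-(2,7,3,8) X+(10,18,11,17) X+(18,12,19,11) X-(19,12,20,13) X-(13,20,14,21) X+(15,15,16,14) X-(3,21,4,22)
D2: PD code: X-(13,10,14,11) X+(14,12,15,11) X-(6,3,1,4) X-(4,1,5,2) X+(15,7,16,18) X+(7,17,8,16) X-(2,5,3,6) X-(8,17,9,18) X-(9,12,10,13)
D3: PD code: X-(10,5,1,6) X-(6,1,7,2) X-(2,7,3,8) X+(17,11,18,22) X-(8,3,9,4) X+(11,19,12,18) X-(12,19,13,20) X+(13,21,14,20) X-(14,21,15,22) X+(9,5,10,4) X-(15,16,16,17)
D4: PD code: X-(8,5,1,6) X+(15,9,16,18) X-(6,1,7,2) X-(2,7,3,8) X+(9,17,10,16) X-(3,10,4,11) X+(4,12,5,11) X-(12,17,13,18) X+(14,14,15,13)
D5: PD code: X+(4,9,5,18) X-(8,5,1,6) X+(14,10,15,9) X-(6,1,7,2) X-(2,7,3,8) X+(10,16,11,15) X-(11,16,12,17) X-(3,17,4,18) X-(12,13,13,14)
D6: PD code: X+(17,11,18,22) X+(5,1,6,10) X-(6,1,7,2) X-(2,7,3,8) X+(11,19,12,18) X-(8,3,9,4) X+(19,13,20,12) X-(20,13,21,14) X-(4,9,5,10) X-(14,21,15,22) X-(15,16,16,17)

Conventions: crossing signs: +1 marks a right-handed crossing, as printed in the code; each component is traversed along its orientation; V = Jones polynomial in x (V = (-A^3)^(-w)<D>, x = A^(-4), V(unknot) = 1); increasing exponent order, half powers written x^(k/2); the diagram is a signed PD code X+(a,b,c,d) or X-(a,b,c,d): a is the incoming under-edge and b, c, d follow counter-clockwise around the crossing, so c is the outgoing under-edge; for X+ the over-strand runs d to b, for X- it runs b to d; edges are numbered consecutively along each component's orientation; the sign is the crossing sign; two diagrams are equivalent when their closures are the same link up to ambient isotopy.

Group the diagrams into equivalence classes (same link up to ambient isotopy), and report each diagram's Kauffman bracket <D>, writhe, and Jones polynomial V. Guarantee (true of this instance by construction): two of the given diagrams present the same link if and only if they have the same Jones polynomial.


equivalence classes: {D1, D2, D3, D4, D5, D6}
D1 (bracket A^-1 + A^3 + A^7 - A^15; 11 crossings at w = -1): V = x^(-9/2) - x^(-5/2) - x^(-3/2) - x^(-1/2)
V(D2) = x^(-9/2) - x^(-5/2) - x^(-3/2) - x^(-1/2)  [9 crossings, <D> = A^-7 + A^-3 + A - A^9, w = -3]
D3 (bracket A^-7 + A^-3 + A - A^9; 11 crossings at w = -3): V = x^(-9/2) - x^(-5/2) - x^(-3/2) - x^(-1/2)
V(D4) = x^(-9/2) - x^(-5/2) - x^(-3/2) - x^(-1/2)  (w -1, c 9, <D> = A^-1 + A^3 + A^7 - A^15)
D5 (bracket A^-7 + A^-3 + A - A^9; 9 crossings at w = -3): V = x^(-9/2) - x^(-5/2) - x^(-3/2) - x^(-1/2)
V(D6) = x^(-9/2) - x^(-5/2) - x^(-3/2) - x^(-1/2)  [11 crossings, <D> = A^-7 + A^-3 + A - A^9, w = -3]
key observation: all 6 diagrams share one V(x), hence one class


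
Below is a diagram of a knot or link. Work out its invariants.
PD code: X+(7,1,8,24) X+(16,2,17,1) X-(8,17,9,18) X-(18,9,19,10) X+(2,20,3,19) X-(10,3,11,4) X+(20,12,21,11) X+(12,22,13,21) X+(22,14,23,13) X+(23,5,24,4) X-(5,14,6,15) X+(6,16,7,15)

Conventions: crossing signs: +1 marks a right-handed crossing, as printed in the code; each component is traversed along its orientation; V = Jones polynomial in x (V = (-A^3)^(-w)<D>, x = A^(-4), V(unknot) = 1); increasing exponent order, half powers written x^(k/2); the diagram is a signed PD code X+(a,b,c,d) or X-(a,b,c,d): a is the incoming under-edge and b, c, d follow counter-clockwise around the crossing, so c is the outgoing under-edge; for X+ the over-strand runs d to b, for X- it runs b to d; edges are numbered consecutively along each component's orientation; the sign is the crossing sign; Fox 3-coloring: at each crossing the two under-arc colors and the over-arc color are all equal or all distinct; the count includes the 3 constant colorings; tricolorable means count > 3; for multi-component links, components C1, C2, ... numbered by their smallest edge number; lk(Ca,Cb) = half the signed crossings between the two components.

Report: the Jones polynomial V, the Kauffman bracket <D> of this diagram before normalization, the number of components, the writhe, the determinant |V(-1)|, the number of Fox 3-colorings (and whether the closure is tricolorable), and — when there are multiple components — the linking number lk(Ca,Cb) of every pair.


V(x) = -1 + 3x - 3x^2 + 5x^3 - 5x^4 + 4x^5 - 3x^6 + 2x^7 - x^8
bracket: -A^-20 + 2A^-16 - 3A^-12 + 4A^-8 - 5A^-4 + 5 - 3A^4 + 3A^8 - A^12, w = +4
1 component, writhe +4, over 12 crossings
det 27, colorings 9 of 3^12 — tricolorable
observation: det 27 = |V(-1)|; divisible by 3, so tricolorable


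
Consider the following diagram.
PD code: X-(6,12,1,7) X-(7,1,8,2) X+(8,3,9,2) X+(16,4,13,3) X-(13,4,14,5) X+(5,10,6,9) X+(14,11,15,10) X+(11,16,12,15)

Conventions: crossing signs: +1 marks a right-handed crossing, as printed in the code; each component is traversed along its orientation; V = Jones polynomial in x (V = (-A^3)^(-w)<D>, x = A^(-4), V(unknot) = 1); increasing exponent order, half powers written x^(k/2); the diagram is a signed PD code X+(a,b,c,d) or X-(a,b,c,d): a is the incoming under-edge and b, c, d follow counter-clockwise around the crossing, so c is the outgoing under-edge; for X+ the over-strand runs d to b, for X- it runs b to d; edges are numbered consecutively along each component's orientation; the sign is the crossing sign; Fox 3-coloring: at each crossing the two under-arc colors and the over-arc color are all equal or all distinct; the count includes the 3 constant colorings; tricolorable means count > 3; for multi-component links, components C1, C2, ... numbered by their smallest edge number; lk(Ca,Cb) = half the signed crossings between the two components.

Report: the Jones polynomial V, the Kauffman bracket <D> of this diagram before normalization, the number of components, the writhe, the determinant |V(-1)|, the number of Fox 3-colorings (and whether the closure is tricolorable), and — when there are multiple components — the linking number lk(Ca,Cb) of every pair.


Jones polynomial: V(x) = 1 + x + x^2 + x^3
<D> = A^-6 + A^-2 + A^2 + A^6; writhe +2
components 3, writhe +2 (8 crossings)
linking number lk(C1,C2) = 0
lk(C1,C3): 0
lk(C2,C3) = +1
3-colorings: 9 of 3^8, det 0 — tricolorable
note: det 0 = |V(-1)|; divisible by 3, so tricolorable


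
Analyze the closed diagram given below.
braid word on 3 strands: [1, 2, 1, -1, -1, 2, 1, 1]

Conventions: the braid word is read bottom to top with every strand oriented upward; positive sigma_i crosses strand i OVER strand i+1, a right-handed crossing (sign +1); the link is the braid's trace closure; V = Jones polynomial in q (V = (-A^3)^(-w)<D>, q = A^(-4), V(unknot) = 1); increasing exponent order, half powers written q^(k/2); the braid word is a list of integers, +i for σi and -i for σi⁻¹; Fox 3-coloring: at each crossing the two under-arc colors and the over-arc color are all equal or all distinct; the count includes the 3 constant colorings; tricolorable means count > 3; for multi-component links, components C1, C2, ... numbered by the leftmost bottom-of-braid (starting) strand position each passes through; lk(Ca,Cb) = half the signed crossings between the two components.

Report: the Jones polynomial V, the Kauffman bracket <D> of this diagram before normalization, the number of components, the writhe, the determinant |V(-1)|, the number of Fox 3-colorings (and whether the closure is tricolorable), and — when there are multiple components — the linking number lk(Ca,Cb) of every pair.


V(q) = q - q^2 + 2q^3 - q^4 + q^5 - q^6
bracket: -A^-12 + A^-8 - A^-4 + 2 - A^4 + A^8, w = +4
1 component, writhe +4, over 8 crossings
det 7, colorings 3 of 3^8 — not tricolorable
observation: det 7 = |V(-1)|; not divisible by 3, so not tricolorable


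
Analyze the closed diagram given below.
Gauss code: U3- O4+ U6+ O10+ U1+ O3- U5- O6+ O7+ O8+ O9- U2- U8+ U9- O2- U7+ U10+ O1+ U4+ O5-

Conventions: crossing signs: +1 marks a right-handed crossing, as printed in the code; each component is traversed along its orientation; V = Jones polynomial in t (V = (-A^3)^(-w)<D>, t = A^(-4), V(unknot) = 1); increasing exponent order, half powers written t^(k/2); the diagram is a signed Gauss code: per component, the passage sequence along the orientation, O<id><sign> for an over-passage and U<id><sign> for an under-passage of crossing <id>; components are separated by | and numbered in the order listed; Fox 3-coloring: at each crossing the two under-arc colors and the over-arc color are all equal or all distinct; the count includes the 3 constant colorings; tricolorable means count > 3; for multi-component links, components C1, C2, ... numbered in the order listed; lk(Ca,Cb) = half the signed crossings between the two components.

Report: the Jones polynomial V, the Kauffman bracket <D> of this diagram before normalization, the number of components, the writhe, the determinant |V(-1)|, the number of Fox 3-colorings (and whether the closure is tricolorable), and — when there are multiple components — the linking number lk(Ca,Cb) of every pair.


V(t) = t^-1 - 1 + 2t - 2t^2 + 2t^3 - 2t^4 + t^5
bracket: A^-14 - 2A^-10 + 2A^-6 - 2A^-2 + 2A^2 - A^6 + A^10, w = +2
1 component, writhe +2, over 10 crossings
det 11, colorings 3 of 3^10 — not tricolorable
observation: the span of V is 6, forcing >= 6 crossings in any diagram
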